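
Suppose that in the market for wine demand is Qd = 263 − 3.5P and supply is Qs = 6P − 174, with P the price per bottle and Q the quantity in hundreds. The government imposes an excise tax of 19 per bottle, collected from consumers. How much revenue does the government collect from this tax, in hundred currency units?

Tax revenue = 1140 hundred.

Before the tax: set 263 − 3.5P = 6P − 174 → P* = 46, Q* = 102.
With the tax collected from consumers, demand (in seller-price terms) shifts: Qd = 263 − 3.5(P + 19).
Solving gives Q = 60 with consumers paying 58 and suppliers receiving 39 (the 19 wedge).
Revenue = t · Q = 19 · 60 = 1140.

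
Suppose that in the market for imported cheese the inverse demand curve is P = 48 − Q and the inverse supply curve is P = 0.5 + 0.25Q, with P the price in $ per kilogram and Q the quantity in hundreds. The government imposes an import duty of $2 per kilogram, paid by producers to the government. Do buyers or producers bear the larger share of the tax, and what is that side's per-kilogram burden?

Buyers bear the larger share: $1.6 per kilogram.

Inverting to Q(P) form: Qd = 48 − P; Qs = 4P − 2.
Without the tax, 48 − P = 4P − 2 gives 5P = 50, so P* = $10 and Q* = 38.
With the tax collected from producers, supply shifts: Qs = 4(P − 2) − 2.
Solving gives Q = 36.4 with buyers paying $11.6 and producers receiving $9.6 (the $2 wedge).
Per-kilogram burden: buyers $1.6, producers $0.4.
Buyers take the larger share because demand is less price-elastic here (demand slope 1 vs supply slope 4).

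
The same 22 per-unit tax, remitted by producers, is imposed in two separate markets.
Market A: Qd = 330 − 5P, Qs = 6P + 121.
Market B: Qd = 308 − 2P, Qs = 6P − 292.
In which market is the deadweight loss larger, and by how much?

Market A: pre-tax P* = 19, Q* = 235; post-tax Q = 175; deadweight loss = 660.
Market B: pre-tax P* = 75, Q* = 158; post-tax Q = 125; deadweight loss = 363.
Difference: 660 vs 363 → market A is larger by 297.

Market A, by 297.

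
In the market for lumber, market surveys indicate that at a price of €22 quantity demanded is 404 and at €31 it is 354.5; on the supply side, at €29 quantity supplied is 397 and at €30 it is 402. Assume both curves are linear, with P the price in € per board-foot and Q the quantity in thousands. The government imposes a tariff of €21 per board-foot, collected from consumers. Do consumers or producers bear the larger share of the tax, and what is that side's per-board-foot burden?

Producers bear the larger share: €11 per board-foot.

Demand slope: (354.5 − 404)/(31 − 22) = -5.5, so Qd = 525 − 5.5P.
Supply slope: (402 − 397)/(30 − 29) = 5, so Qs = 5P + 252.
Without the tax, 525 − 5.5P = 5P + 252 gives 10.5P = 273, so P* = €26 and Q* = 382.
With the tax collected from consumers, demand (in seller-price terms) shifts: Qd = 525 − 5.5(P + 21).
New equilibrium: consumers pay €36, producers receive €15, Q = 327. (Wedge: Pb − Ps = 21.)
Per-board-foot burden: consumers €10, producers €11.
Producers take the larger share because supply is less price-elastic here (demand slope 5.5 vs supply slope 5).
The less price-elastic side of the market bears the larger share of a per-unit tax.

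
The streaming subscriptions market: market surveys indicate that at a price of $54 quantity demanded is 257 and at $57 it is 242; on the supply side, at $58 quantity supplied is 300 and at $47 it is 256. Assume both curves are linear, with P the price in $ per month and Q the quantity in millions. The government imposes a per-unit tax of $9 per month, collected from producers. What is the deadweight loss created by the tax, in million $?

Demand slope: (242 − 257)/(57 − 54) = -5, so Qd = 527 − 5P.
Supply slope: (256 − 300)/(47 − 58) = 4, so Qs = 4P + 68.
Before the tax: set 527 − 5P = 4P + 68 → P* = $51, Q* = 272.
With the tax collected from producers, supply shifts: Qs = 4(P − 9) + 68.
New equilibrium: buyers pay $55, producers receive $46, Q = 252. (Wedge: Pb − Ps = 9.)
Quantity falls by |ΔQ| = |272 − 252| = 20.
DWL = ½ · t · |ΔQ| = ½ · 9 · 20 = $90.

Deadweight loss = $90 million.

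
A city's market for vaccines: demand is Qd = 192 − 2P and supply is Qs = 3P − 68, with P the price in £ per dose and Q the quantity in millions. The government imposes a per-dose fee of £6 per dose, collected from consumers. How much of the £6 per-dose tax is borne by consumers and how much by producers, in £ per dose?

Without the tax, 192 − 2P = 3P − 68 gives 5P = 260, so P* = £52 and Q* = 88.
With the tax collected from consumers, demand (in seller-price terms) shifts: Qd = 192 − 2(P + 6).
Solving gives Q = 80.8 with consumers paying £55.6 and producers receiving £49.6 (the £6 wedge).
Burden on consumers: £3.6; on producers: £2.4. (They sum to £6.)

Consumers bear £3.6 per dose; producers bear £2.4 per dose.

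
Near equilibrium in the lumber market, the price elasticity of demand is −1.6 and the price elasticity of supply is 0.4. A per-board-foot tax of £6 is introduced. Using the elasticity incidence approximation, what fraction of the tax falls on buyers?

Incidence ratio: buyers' share ≈ εs / (εs + |εd|) = 0.4 / (0.4 + 1.6) = 0.2.
Supply is the less elastic side, so buyers bear the smaller share.

Buyers' share ≈ 0.2.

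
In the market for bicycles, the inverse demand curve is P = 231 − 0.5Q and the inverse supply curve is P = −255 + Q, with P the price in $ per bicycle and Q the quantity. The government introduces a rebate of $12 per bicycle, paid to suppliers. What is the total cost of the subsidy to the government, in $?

Government outlay = $3984.

Rewrite in direct form: Qd = 462 − 2P and Qs = P + 255.
Before the subsidy: set 462 − 2P = P + 255 → P* = $69, Q* = 324.
With a per-unit subsidy paid to suppliers, each receives P + 12 per unit sold, so supply becomes Qs = (P + 12) + 255.
Solving gives Q = 332 with consumers paying $65 and suppliers receiving $77 (the $12 wedge).
Outlay = t · Q = 12 · 332 = $3984.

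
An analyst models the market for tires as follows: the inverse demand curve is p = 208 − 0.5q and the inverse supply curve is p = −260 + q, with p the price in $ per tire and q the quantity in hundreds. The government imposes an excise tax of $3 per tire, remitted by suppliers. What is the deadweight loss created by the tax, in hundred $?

Rewrite in direct form: qd = 416 − 2p and qs = p + 260.
Before the tax: set 416 − 2p = p + 260 → p* = $52, q* = 312.
With the tax collected from suppliers, supply shifts: qs = (p − 3) + 260.
Solving gives q = 310 with buyers paying $53 and suppliers receiving $50 (the $3 wedge).
Quantity falls by |ΔQ| = |312 − 310| = 2.
DWL = ½ · t · |ΔQ| = ½ · 3 · 2 = $3.

Deadweight loss = $3 hundred.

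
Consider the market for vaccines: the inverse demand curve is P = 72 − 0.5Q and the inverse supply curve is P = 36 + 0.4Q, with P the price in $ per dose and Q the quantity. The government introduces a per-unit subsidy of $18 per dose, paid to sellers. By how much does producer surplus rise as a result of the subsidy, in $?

Producer surplus rises by $400.

Inverting to Q(P) form: Qd = 144 − 2P; Qs = 2.5P − 90.
Without the subsidy, 144 − 2P = 2.5P − 90 gives 4.5P = 234, so P* = $52 and Q* = 40.
With a per-unit subsidy paid to sellers, each receives P + 18 per unit sold, so supply becomes Qs = 2.5(P + 18) − 90.
New equilibrium: consumers pay $42, sellers receive $60, Q = 60. (Wedge: Pb − Ps = −18.)
ΔPS is the trapezoid between Q = 60 and Q = 40 of height $8: ½ · (40 + 60) · 8 = $400.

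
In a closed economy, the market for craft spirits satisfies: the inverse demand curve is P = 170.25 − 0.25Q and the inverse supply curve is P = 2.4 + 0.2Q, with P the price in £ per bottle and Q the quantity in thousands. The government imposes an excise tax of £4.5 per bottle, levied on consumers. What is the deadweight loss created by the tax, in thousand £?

Inverting to Q(P) form: Qd = 681 − 4P; Qs = 5P − 12.
Without the tax, 681 − 4P = 5P − 12 gives 9P = 693, so P* = £77 and Q* = 373.
With the tax collected from consumers, demand (in seller-price terms) shifts: Qd = 681 − 4(P + 4.5).
Solving gives Q = 363 with consumers paying £79.5 and suppliers receiving £75 (the £4.5 wedge).
Quantity falls by |ΔQ| = |373 − 363| = 10.
DWL = ½ · t · |ΔQ| = ½ · 4.5 · 10 = £22.5.

Deadweight loss = £22.5 thousand.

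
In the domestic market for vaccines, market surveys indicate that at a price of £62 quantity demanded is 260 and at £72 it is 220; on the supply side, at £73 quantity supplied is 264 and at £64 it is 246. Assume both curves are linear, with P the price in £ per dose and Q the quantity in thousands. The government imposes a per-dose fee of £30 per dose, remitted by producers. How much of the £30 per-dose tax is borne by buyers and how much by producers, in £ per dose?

Buyers bear £10 per dose; producers bear £20 per dose.

Demand slope: (220 − 260)/(72 − 62) = -4, so Qd = 508 − 4P.
Supply slope: (246 − 264)/(64 − 73) = 2, so Qs = 2P + 118.
Without the tax, 508 − 4P = 2P + 118 gives 6P = 390, so P* = £65 and Q* = 248.
With the tax collected from producers, supply shifts: Qs = 2(P − 30) + 118.
New equilibrium: buyers pay £75, producers receive £45, Q = 208. (Wedge: Pb − Ps = 30.)
Burden on buyers: £10; on producers: £20. (They sum to £30.)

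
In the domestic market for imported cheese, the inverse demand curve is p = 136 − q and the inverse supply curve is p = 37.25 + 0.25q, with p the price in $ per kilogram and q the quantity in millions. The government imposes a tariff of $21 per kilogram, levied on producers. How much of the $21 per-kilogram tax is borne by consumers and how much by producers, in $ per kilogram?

Consumers bear $16.8 per kilogram; producers bear $4.2 per kilogram.

Rewrite in direct form: qd = 136 − p and qs = 4p − 149.
Without the tax, 136 − p = 4p − 149 gives 5p = 285, so p* = $57 and q* = 79.
With the tax collected from producers, supply shifts: qs = 4(p − 21) − 149.
Solving gives q = 62.2 with consumers paying $73.8 and producers receiving $52.8 (the $21 wedge).
Burden on consumers: $16.8; on producers: $4.2. (They sum to $21.)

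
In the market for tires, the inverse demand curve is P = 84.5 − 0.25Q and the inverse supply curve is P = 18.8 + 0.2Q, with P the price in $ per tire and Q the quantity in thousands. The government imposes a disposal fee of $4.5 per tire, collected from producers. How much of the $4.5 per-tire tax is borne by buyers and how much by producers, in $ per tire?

Buyers bear $2.5 per tire; producers bear $2 per tire.

Rewrite in direct form: Qd = 338 − 4P and Qs = 5P − 94.
Before the tax: set 338 − 4P = 5P − 94 → P* = $48, Q* = 146.
With the tax collected from producers, supply shifts: Qs = 5(P − 4.5) − 94.
Solving gives Q = 136 with buyers paying $50.5 and producers receiving $46 (the $4.5 wedge).
Burden on buyers: $2.5; on producers: $2. (They sum to $4.5.)
The less price-elastic side of the market bears the larger share of a per-unit tax.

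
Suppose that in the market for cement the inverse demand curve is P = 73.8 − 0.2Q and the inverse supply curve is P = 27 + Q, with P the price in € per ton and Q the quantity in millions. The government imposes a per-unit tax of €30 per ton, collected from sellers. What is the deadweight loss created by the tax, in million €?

Rewrite in direct form: Qd = 369 − 5P and Qs = P − 27.
Without the tax, 369 − 5P = P − 27 gives 6P = 396, so P* = €66 and Q* = 39.
With the tax collected from sellers, supply shifts: Qs = (P − 30) − 27.
New equilibrium: consumers pay €71, sellers receive €41, Q = 14. (Wedge: Pb − Ps = 30.)
Quantity falls by |ΔQ| = |39 − 14| = 25.
DWL = ½ · t · |ΔQ| = ½ · 30 · 25 = €375.

Deadweight loss = €375 million.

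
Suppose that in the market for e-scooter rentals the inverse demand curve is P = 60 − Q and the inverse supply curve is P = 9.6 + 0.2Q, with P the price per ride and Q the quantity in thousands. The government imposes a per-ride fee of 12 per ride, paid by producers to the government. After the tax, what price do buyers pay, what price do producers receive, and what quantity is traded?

Rewrite in direct form: Qd = 60 − P and Qs = 5P − 48.
Before the tax: set 60 − P = 5P − 48 → P* = 18, Q* = 42.
With the tax collected from producers, supply shifts: Qs = 5(P − 12) − 48.
Solving gives Q = 32 with buyers paying 28 and producers receiving 16 (the 12 wedge).
The less price-elastic side of the market bears the larger share of a per-unit tax.

Buyers pay 28; producers receive 16; quantity = 32.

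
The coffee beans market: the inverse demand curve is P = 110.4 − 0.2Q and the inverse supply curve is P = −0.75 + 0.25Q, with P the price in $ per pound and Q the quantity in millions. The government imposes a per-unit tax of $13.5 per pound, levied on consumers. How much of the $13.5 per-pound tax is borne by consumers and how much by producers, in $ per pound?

Consumers bear $6 per pound; producers bear $7.5 per pound.

Inverting to Q(P) form: Qd = 552 − 5P; Qs = 4P + 3.
Without the tax, 552 − 5P = 4P + 3 gives 9P = 549, so P* = $61 and Q* = 247.
With the tax collected from consumers, demand (in seller-price terms) shifts: Qd = 552 − 5(P + 13.5).
New equilibrium: consumers pay $67, producers receive $53.5, Q = 217. (Wedge: Pb − Ps = 13.5.)
Burden on consumers: $6; on producers: $7.5. (They sum to $13.5.)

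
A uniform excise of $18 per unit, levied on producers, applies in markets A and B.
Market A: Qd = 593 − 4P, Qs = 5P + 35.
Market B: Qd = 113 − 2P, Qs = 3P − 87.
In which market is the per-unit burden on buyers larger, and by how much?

Market B, by $0.8.

Market A: pre-tax P* = $62, Q* = 345; post-tax Q = 305; per-unit burden on buyers = $10.
Market B: pre-tax P* = $40, Q* = 33; post-tax Q = 11.4; per-unit burden on buyers = $10.8.
Difference: $10 vs $10.8 → market B is larger by $0.8.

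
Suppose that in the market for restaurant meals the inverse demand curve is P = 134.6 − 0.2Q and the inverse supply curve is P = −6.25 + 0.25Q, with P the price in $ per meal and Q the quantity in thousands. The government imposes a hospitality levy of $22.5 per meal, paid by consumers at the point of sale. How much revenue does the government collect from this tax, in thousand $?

Tax revenue = $5917.5 thousand.

Rewrite in direct form: Qd = 673 − 5P and Qs = 4P + 25.
Without the tax, 673 − 5P = 4P + 25 gives 9P = 648, so P* = $72 and Q* = 313.
With the tax collected from consumers, demand (in seller-price terms) shifts: Qd = 673 − 5(P + 22.5).
Solving gives Q = 263 with consumers paying $82 and suppliers receiving $59.5 (the $22.5 wedge).
Revenue = t · Q = 22.5 · 263 = $5917.5.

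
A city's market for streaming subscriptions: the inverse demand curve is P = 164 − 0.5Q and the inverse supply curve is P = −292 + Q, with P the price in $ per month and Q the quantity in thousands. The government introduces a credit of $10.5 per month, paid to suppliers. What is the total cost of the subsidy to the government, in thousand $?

Rewrite in direct form: Qd = 328 − 2P and Qs = P + 292.
Before the subsidy: set 328 − 2P = P + 292 → P* = $12, Q* = 304.
With a per-unit subsidy paid to suppliers, each receives P + 10.5 per unit sold, so supply becomes Qs = (P + 10.5) + 292.
New equilibrium: consumers pay $8.5, suppliers receive $19, Q = 311. (Wedge: Pb − Ps = −10.5.)
Outlay = t · Q = 10.5 · 311 = $3265.5.

Government outlay = $3265.5 thousand.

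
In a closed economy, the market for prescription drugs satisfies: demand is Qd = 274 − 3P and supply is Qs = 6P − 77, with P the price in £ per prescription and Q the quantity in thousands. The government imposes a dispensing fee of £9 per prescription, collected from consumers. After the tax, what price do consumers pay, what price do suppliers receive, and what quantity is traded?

Without the tax, 274 − 3P = 6P − 77 gives 9P = 351, so P* = £39 and Q* = 157.
With the tax collected from consumers, demand (in seller-price terms) shifts: Qd = 274 − 3(P + 9).
Solving gives Q = 139 with consumers paying £45 and suppliers receiving £36 (the £9 wedge).

Consumers pay £45; suppliers receive £36; quantity = 139.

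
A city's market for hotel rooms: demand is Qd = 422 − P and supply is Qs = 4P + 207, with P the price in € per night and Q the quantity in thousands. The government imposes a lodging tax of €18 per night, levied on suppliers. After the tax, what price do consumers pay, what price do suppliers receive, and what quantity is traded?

Consumers pay €57.4; suppliers receive €39.4; quantity = 364.6.

Before the tax: set 422 − P = 4P + 207 → P* = €43, Q* = 379.
With the tax collected from suppliers, supply shifts: Qs = 4(P − 18) + 207.
Solving gives Q = 364.6 with consumers paying €57.4 and suppliers receiving €39.4 (the €18 wedge).
The less price-elastic side of the market bears the larger share of a per-unit tax.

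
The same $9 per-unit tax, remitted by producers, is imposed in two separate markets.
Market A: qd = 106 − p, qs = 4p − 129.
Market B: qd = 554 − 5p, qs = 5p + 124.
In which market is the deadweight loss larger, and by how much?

Market B, by $68.85.

Market A: pre-tax p* = $47, q* = 59; post-tax q = 51.8; deadweight loss = $32.4.
Market B: pre-tax p* = $43, q* = 339; post-tax q = 316.5; deadweight loss = $101.25.
Difference: $32.4 vs $101.25 → market B is larger by $68.85.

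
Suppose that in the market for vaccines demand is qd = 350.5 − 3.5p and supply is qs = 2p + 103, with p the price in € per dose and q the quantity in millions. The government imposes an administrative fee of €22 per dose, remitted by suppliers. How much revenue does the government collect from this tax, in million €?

Before the tax: set 350.5 − 3.5p = 2p + 103 → p* = €45, q* = 193.
With the tax collected from suppliers, supply shifts: qs = 2(p − 22) + 103.
Solving gives q = 165 with buyers paying €53 and suppliers receiving €31 (the €22 wedge).
Revenue = t · Q = 22 · 165 = €3630.

Tax revenue = €3630 million.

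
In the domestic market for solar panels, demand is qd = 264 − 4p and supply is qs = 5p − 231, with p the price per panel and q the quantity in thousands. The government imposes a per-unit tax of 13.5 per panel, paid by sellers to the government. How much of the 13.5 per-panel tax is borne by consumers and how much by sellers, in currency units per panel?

Consumers bear 7.5 per panel; sellers bear 6 per panel.

Without the tax, 264 − 4p = 5p − 231 gives 9p = 495, so p* = 55 and q* = 44.
With the tax collected from sellers, supply shifts: qs = 5(p − 13.5) − 231.
New equilibrium: consumers pay 62.5, sellers receive 49, q = 14. (Wedge: pb − ps = 13.5.)
Burden on consumers: 7.5; on sellers: 6. (They sum to 13.5.)
The less price-elastic side of the market bears the larger share of a per-unit tax.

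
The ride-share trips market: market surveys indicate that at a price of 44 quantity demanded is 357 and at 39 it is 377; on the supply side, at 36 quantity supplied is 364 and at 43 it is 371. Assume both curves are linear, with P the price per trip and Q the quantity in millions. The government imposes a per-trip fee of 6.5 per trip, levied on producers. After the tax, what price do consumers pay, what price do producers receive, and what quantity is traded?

Demand slope: (377 − 357)/(39 − 44) = -4, so Qd = 533 − 4P.
Supply slope: (371 − 364)/(43 − 36) = 1, so Qs = P + 328.
Before the tax: set 533 − 4P = P + 328 → P* = 41, Q* = 369.
With the tax collected from producers, supply shifts: Qs = (P − 6.5) + 328.
New equilibrium: consumers pay 42.3, producers receive 35.8, Q = 363.8. (Wedge: Pb − Ps = 6.5.)

Consumers pay 42.3; producers receive 35.8; quantity = 363.8.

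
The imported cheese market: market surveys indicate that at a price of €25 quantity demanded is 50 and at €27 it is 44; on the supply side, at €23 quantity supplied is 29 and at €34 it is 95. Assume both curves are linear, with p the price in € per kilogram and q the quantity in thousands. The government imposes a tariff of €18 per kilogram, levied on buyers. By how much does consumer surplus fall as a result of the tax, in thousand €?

Consumer surplus falls by €348 thousand.

Demand slope: (44 − 50)/(27 − 25) = -3, so qd = 125 − 3p.
Supply slope: (95 − 29)/(34 − 23) = 6, so qs = 6p − 109.
Without the tax, 125 − 3p = 6p − 109 gives 9p = 234, so p* = €26 and q* = 47.
With the tax collected from buyers, demand (in seller-price terms) shifts: qd = 125 − 3(p + 18).
New equilibrium: buyers pay €38, sellers receive €20, q = 11. (Wedge: pb − ps = 18.)
ΔCS is the trapezoid between Q = 11 and Q = 47 of height €12: ½ · (47 + 11) · 12 = €348.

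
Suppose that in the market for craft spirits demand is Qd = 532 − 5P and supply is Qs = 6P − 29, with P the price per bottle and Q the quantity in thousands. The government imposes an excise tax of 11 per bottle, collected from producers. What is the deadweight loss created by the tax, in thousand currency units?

Deadweight loss = 165 thousand.

Before the tax: set 532 − 5P = 6P − 29 → P* = 51, Q* = 277.
With the tax collected from producers, supply shifts: Qs = 6(P − 11) − 29.
Solving gives Q = 247 with buyers paying 57 and producers receiving 46 (the 11 wedge).
Quantity falls by |ΔQ| = |277 − 247| = 30.
DWL = ½ · t · |ΔQ| = ½ · 11 · 30 = 165.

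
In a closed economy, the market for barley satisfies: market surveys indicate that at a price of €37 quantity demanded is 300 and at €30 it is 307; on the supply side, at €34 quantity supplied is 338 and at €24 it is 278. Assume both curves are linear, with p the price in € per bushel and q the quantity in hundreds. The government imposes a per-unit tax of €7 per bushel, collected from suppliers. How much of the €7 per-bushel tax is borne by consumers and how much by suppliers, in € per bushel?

Demand slope: (307 − 300)/(30 − 37) = -1, so qd = 337 − p.
Supply slope: (278 − 338)/(24 − 34) = 6, so qs = 6p + 134.
Before the tax: set 337 − p = 6p + 134 → p* = €29, q* = 308.
With the tax collected from suppliers, supply shifts: qs = 6(p − 7) + 134.
Solving gives q = 302 with consumers paying €35 and suppliers receiving €28 (the €7 wedge).
Burden on consumers: €6; on suppliers: €1. (They sum to €7.)
The less price-elastic side of the market bears the larger share of a per-unit tax.

Consumers bear €6 per bushel; suppliers bear €1 per bushel.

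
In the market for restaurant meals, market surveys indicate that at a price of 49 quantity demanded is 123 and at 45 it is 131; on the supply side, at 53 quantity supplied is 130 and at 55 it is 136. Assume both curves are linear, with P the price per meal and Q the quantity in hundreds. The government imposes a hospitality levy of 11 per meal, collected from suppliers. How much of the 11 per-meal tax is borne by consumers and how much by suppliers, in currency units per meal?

Consumers bear 6.6 per meal; suppliers bear 4.4 per meal.

Demand slope: (131 − 123)/(45 − 49) = -2, so Qd = 221 − 2P.
Supply slope: (136 − 130)/(55 − 53) = 3, so Qs = 3P − 29.
Before the tax: set 221 − 2P = 3P − 29 → P* = 50, Q* = 121.
With the tax collected from suppliers, supply shifts: Qs = 3(P − 11) − 29.
New equilibrium: consumers pay 56.6, suppliers receive 45.6, Q = 107.8. (Wedge: Pb − Ps = 11.)
Burden on consumers: 6.6; on suppliers: 4.4. (They sum to 11.)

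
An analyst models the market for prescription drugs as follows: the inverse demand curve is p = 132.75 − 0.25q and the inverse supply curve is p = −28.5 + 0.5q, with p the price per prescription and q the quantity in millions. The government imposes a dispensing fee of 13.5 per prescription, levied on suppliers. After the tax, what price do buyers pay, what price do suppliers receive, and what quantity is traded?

Rewrite in direct form: qd = 531 − 4p and qs = 2p + 57.
Before the tax: set 531 − 4p = 2p + 57 → p* = 79, q* = 215.
With the tax collected from suppliers, supply shifts: qs = 2(p − 13.5) + 57.
Solving gives q = 197 with buyers paying 83.5 and suppliers receiving 70 (the 13.5 wedge).
The less price-elastic side of the market bears the larger share of a per-unit tax.

Buyers pay 83.5; suppliers receive 70; quantity = 197.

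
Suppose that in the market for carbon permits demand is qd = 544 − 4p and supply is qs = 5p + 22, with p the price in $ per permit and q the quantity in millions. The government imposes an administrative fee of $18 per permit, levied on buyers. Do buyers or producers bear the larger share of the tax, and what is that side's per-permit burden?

Buyers bear the larger share: $10 per permit.

Before the tax: set 544 − 4p = 5p + 22 → p* = $58, q* = 312.
With the tax collected from buyers, demand (in seller-price terms) shifts: qd = 544 − 4(p + 18).
Solving gives q = 272 with buyers paying $68 and producers receiving $50 (the $18 wedge).
Per-permit burden: buyers $10, producers $8.
Buyers take the larger share because demand is less price-elastic here (demand slope 4 vs supply slope 5).
The less price-elastic side of the market bears the larger share of a per-unit tax.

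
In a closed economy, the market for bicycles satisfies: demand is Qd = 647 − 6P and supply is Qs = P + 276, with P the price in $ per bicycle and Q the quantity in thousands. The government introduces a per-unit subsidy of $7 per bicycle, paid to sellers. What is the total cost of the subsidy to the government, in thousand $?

Before the subsidy: set 647 − 6P = P + 276 → P* = $53, Q* = 329.
With a per-unit subsidy paid to sellers, each receives P + 7 per unit sold, so supply becomes Qs = (P + 7) + 276.
New equilibrium: buyers pay $52, sellers receive $59, Q = 335. (Wedge: Pb − Ps = −7.)
Outlay = t · Q = 7 · 335 = $2345.

Government outlay = $2345 thousand.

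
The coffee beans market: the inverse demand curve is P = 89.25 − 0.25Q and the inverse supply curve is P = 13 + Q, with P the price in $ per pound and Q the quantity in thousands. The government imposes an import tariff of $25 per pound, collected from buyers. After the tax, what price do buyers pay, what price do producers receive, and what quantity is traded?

Buyers pay $79; producers receive $54; quantity = 41.

Rewrite in direct form: Qd = 357 − 4P and Qs = P − 13.
Before the tax: set 357 − 4P = P − 13 → P* = $74, Q* = 61.
With the tax collected from buyers, demand (in seller-price terms) shifts: Qd = 357 − 4(P + 25).
Solving gives Q = 41 with buyers paying $79 and producers receiving $54 (the $25 wedge).
The less price-elastic side of the market bears the larger share of a per-unit tax.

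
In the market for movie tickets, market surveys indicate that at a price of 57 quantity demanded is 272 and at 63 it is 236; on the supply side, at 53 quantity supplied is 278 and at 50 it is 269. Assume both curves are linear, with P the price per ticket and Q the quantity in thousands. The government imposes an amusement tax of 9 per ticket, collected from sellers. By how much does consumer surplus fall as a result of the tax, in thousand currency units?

Consumer surplus falls by 825 thousand.

Demand slope: (236 − 272)/(63 − 57) = -6, so Qd = 614 − 6P.
Supply slope: (269 − 278)/(50 − 53) = 3, so Qs = 3P + 119.
Without the tax, 614 − 6P = 3P + 119 gives 9P = 495, so P* = 55 and Q* = 284.
With the tax collected from sellers, supply shifts: Qs = 3(P − 9) + 119.
Solving gives Q = 266 with consumers paying 58 and sellers receiving 49 (the 9 wedge).
ΔCS is the trapezoid between Q = 266 and Q = 284 of height 3: ½ · (284 + 266) · 3 = 825.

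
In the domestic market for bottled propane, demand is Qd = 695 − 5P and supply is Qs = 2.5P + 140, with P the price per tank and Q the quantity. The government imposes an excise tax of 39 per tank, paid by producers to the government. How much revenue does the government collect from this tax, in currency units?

Tax revenue = 10140.

Before the tax: set 695 − 5P = 2.5P + 140 → P* = 74, Q* = 325.
With the tax collected from producers, supply shifts: Qs = 2.5(P − 39) + 140.
New equilibrium: buyers pay 87, producers receive 48, Q = 260. (Wedge: Pb − Ps = 39.)
Revenue = t · Q = 39 · 260 = 10140.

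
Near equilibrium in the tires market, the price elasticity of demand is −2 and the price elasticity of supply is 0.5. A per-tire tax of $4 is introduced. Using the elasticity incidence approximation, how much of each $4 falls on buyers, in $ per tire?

Incidence ratio: buyers' share ≈ εs / (εs + |εd|) = 0.5 / (0.5 + 2) = 0.2.
So buyers bear ≈ 0.2 × $4 = $0.8; producers bear $3.2.

Buyers bear ≈ $0.8 per tire.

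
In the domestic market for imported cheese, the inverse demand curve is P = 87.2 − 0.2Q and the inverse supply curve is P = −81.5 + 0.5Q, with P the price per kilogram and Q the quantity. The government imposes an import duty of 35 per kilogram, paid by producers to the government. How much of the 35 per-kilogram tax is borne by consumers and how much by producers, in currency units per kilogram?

Inverting to Q(P) form: Qd = 436 − 5P; Qs = 2P + 163.
Without the tax, 436 − 5P = 2P + 163 gives 7P = 273, so P* = 39 and Q* = 241.
With the tax collected from producers, supply shifts: Qs = 2(P − 35) + 163.
New equilibrium: consumers pay 49, producers receive 14, Q = 191. (Wedge: Pb − Ps = 35.)
Burden on consumers: 10; on producers: 25. (They sum to 35.)

Consumers bear 10 per kilogram; producers bear 25 per kilogram.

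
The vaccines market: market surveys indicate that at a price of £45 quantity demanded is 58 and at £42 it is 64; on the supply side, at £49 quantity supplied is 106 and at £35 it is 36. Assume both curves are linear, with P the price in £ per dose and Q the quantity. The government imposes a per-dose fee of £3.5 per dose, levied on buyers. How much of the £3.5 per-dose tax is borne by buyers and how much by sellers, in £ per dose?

Buyers bear £2.5 per dose; sellers bear £1 per dose.

Demand slope: (64 − 58)/(42 − 45) = -2, so Qd = 148 − 2P.
Supply slope: (36 − 106)/(35 − 49) = 5, so Qs = 5P − 139.
Before the tax: set 148 − 2P = 5P − 139 → P* = £41, Q* = 66.
With the tax collected from buyers, demand (in seller-price terms) shifts: Qd = 148 − 2(P + 3.5).
Solving gives Q = 61 with buyers paying £43.5 and sellers receiving £40 (the £3.5 wedge).
Burden on buyers: £2.5; on sellers: £1. (They sum to £3.5.)
The less price-elastic side of the market bears the larger share of a per-unit tax.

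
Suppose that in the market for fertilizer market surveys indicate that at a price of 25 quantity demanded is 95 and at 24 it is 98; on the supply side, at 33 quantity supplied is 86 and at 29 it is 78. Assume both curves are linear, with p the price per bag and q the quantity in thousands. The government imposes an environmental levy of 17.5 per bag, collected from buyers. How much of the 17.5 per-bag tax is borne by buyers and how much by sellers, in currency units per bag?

Demand slope: (98 − 95)/(24 − 25) = -3, so qd = 170 − 3p.
Supply slope: (78 − 86)/(29 − 33) = 2, so qs = 2p + 20.
Before the tax: set 170 − 3p = 2p + 20 → p* = 30, q* = 80.
With the tax collected from buyers, demand (in seller-price terms) shifts: qd = 170 − 3(p + 17.5).
New equilibrium: buyers pay 37, sellers receive 19.5, q = 59. (Wedge: pb − ps = 17.5.)
Burden on buyers: 7; on sellers: 10.5. (They sum to 17.5.)
The less price-elastic side of the market bears the larger share of a per-unit tax.

Buyers bear 7 per bag; sellers bear 10.5 per bag.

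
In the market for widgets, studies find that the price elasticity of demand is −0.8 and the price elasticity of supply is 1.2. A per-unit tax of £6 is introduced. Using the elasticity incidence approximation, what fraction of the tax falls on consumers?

Incidence ratio: consumers' share ≈ εs / (εs + |εd|) = 1.2 / (1.2 + 0.8) = 0.6.
Supply is the more elastic side, so consumers bear the larger share.

Consumers' share ≈ 0.6.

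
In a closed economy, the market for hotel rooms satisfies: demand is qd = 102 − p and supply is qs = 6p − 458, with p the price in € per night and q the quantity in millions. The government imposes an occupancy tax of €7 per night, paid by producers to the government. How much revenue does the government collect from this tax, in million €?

Without the tax, 102 − p = 6p − 458 gives 7p = 560, so p* = €80 and q* = 22.
With the tax collected from producers, supply shifts: qs = 6(p − 7) − 458.
New equilibrium: buyers pay €86, producers receive €79, q = 16. (Wedge: pb − ps = 7.)
Revenue = t · Q = 7 · 16 = €112.

Tax revenue = €112 million.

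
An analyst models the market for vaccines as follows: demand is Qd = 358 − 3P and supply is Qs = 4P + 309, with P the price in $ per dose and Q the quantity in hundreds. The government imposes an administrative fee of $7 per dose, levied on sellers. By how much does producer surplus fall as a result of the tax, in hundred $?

Without the tax, 358 − 3P = 4P + 309 gives 7P = 49, so P* = $7 and Q* = 337.
With the tax collected from sellers, supply shifts: Qs = 4(P − 7) + 309.
Solving gives Q = 325 with consumers paying $11 and sellers receiving $4 (the $7 wedge).
ΔPS is the trapezoid between Q = 325 and Q = 337 of height $3: ½ · (337 + 325) · 3 = $993.

Producer surplus falls by $993 hundred.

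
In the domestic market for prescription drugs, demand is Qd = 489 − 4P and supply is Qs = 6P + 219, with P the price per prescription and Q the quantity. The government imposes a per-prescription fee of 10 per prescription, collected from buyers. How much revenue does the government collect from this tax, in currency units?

Without the tax, 489 − 4P = 6P + 219 gives 10P = 270, so P* = 27 and Q* = 381.
With the tax collected from buyers, demand (in seller-price terms) shifts: Qd = 489 − 4(P + 10).
Solving gives Q = 357 with buyers paying 33 and sellers receiving 23 (the 10 wedge).
Revenue = t · Q = 10 · 357 = 3570.

Tax revenue = 3570.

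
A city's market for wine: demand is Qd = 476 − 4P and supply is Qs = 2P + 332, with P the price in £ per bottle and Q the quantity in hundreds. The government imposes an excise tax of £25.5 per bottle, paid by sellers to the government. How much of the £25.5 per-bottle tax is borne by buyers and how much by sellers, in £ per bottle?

Buyers bear £8.5 per bottle; sellers bear £17 per bottle.

Before the tax: set 476 − 4P = 2P + 332 → P* = £24, Q* = 380.
With the tax collected from sellers, supply shifts: Qs = 2(P − 25.5) + 332.
Solving gives Q = 346 with buyers paying £32.5 and sellers receiving £7 (the £25.5 wedge).
Burden on buyers: £8.5; on sellers: £17. (They sum to £25.5.)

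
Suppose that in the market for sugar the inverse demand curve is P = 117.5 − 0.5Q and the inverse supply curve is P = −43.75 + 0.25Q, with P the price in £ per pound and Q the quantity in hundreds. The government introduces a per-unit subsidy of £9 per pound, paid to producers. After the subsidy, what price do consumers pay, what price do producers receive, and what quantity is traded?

Inverting to Q(P) form: Qd = 235 − 2P; Qs = 4P + 175.
Before the subsidy: set 235 − 2P = 4P + 175 → P* = £10, Q* = 215.
With a per-unit subsidy paid to producers, each receives P + 9 per unit sold, so supply becomes Qs = 4(P + 9) + 175.
New equilibrium: consumers pay £4, producers receive £13, Q = 227. (Wedge: Pb − Ps = −9.)

Consumers pay £4; producers receive £13; quantity = 227.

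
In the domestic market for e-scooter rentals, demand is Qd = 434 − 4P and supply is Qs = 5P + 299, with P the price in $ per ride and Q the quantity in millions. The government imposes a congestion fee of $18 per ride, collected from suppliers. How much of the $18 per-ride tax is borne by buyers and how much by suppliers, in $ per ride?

Without the tax, 434 − 4P = 5P + 299 gives 9P = 135, so P* = $15 and Q* = 374.
With the tax collected from suppliers, supply shifts: Qs = 5(P − 18) + 299.
Solving gives Q = 334 with buyers paying $25 and suppliers receiving $7 (the $18 wedge).
Burden on buyers: $10; on suppliers: $8. (They sum to $18.)

Buyers bear $10 per ride; suppliers bear $8 per ride.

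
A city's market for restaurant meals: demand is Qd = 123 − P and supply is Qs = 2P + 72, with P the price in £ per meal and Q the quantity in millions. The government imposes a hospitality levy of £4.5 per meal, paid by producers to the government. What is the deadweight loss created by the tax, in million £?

Without the tax, 123 − P = 2P + 72 gives 3P = 51, so P* = £17 and Q* = 106.
With the tax collected from producers, supply shifts: Qs = 2(P − 4.5) + 72.
New equilibrium: buyers pay £20, producers receive £15.5, Q = 103. (Wedge: Pb − Ps = 4.5.)
Quantity falls by |ΔQ| = |106 − 103| = 3.
DWL = ½ · t · |ΔQ| = ½ · 4.5 · 3 = £6.75.

Deadweight loss = £6.75 million.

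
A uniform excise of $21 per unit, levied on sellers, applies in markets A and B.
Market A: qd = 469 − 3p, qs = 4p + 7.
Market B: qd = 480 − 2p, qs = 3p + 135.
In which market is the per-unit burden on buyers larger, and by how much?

Market B, by $0.6.

Market A: pre-tax p* = $66, q* = 271; post-tax q = 235; per-unit burden on buyers = $12.
Market B: pre-tax p* = $69, q* = 342; post-tax q = 316.8; per-unit burden on buyers = $12.6.
Difference: $12 vs $12.6 → market B is larger by $0.6.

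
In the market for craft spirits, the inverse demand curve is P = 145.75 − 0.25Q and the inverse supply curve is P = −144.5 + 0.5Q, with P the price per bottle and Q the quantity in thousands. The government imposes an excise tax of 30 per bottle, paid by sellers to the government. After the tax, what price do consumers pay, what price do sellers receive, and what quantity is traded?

Consumers pay 59; sellers receive 29; quantity = 347.

Inverting to Q(P) form: Qd = 583 − 4P; Qs = 2P + 289.
Without the tax, 583 − 4P = 2P + 289 gives 6P = 294, so P* = 49 and Q* = 387.
With the tax collected from sellers, supply shifts: Qs = 2(P − 30) + 289.
Solving gives Q = 347 with consumers paying 59 and sellers receiving 29 (the 30 wedge).
The less price-elastic side of the market bears the larger share of a per-unit tax.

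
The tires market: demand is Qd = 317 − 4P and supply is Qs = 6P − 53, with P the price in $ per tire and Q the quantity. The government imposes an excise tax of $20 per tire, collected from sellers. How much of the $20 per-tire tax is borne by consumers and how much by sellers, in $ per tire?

Before the tax: set 317 − 4P = 6P − 53 → P* = $37, Q* = 169.
With the tax collected from sellers, supply shifts: Qs = 6(P − 20) − 53.
New equilibrium: consumers pay $49, sellers receive $29, Q = 121. (Wedge: Pb − Ps = 20.)
Burden on consumers: $12; on sellers: $8. (They sum to $20.)

Consumers bear $12 per tire; sellers bear $8 per tire.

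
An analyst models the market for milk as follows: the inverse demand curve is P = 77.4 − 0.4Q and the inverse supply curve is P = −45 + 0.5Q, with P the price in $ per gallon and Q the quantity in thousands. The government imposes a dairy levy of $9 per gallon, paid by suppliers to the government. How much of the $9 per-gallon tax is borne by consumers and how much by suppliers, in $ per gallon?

Consumers bear $4 per gallon; suppliers bear $5 per gallon.

Inverting to Q(P) form: Qd = 193.5 − 2.5P; Qs = 2P + 90.
Before the tax: set 193.5 − 2.5P = 2P + 90 → P* = $23, Q* = 136.
With the tax collected from suppliers, supply shifts: Qs = 2(P − 9) + 90.
New equilibrium: consumers pay $27, suppliers receive $18, Q = 126. (Wedge: Pb − Ps = 9.)
Burden on consumers: $4; on suppliers: $5. (They sum to $9.)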